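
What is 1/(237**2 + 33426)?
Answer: 1/89595 ≈ 1.1161e-5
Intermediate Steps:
1/(237**2 + 33426) = 1/(56169 + 33426) = 1/89595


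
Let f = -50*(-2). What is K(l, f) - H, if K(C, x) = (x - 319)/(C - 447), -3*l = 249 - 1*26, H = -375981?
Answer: 588034941/1564 ≈ 3.7598e+5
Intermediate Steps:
f = 100
l = -223/3 (l = -(249 - 1*26)/3 = -(249 - 26)/3 = -⅓*223 = -223/3 ≈ -74.333)
K(C, x) = (-319 + x)/(-447 + C)
K(l, f) - H = (-319 + 100)/(-447 - 223/3) - 1*(-375981) = -219/(-1564/3) + 375981 = -3/1564*(-219) + 375981 = 657/1564 + 375981 = 588034941/1564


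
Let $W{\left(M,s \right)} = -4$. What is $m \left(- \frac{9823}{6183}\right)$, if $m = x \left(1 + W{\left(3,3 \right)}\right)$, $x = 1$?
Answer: $\frac{9823}{2061} \approx 4.7661$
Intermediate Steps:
$m = -3$ ($m = 1 \left(1 - 4\right) = 1 \left(-3\right) = -3$)
$m \left(- \frac{9823}{6183}\right) = - 3 \left(- \frac{9823}{6183}\right) = - 3 \left(\left(-9823\right) \frac{1}{6183}\right) = \left(-3\right) \left(- \frac{9823}{6183}\right) = \frac{9823}{2061}$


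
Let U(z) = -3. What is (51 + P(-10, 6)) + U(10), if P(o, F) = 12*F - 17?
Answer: 103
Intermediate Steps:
P(o, F) = -17 + 12*F
(51 + P(-10, 6)) + U(10) = (51 + (-17 + 12*6)) - 3 = (51 + (-17 + 72)) - 3 = (51 + 55) - 3 = 106 - 3 = 103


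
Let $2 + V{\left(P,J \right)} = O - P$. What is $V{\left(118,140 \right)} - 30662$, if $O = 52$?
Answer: $-30730$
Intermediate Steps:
$V{\left(P,J \right)} = 50 - P$ ($V{\left(P,J \right)} = -2 - \left(-52 + P\right) = 50 - P$)
$V{\left(118,140 \right)} - 30662 = \left(50 - 118\right) - 30662 = -68 - 30662 = -30730$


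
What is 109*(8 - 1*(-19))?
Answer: 2943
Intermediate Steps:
109*(8 - 1*(-19)) = 109*(8 + 19) = 109*27 = 2943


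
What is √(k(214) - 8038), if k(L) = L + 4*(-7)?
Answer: 2*I*√1963 ≈ 88.612*I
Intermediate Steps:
k(L) = -28 + L (k(L) = L - 28 = -28 + L)
√(k(214) - 8038) = √((-28 + 214) - 8038) = √(186 - 8038) = √(-7852) = 2*I*√1963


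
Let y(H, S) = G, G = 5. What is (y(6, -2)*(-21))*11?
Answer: -1155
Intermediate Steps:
y(H, S) = 5
(y(6, -2)*(-21))*11 = (5*(-21))*11 = -105*11 = -1155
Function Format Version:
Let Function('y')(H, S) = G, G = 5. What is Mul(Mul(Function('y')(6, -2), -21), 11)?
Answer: -1155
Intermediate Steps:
Function('y')(H, S) = 5
Mul(Mul(Function('y')(6, -2), -21), 11) = Mul(Mul(5, -21), 11) = Mul(-105, 11) = -1155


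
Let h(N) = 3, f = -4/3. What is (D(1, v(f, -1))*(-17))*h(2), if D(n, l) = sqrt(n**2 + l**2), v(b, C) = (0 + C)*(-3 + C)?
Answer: -51*sqrt(17) ≈ -210.28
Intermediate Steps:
f = -4/3 (f = -4*1/3 = -4/3 ≈ -1.3333)
v(b, C) = C*(-3 + C)
D(n, l) = sqrt(l**2 + n**2)
(D(1, v(f, -1))*(-17))*h(2) = (sqrt((-(-3 - 1))**2 + 1**2)*(-17))*3 = (sqrt((-1*(-4))**2 + 1)*(-17))*3 = (sqrt(4**2 + 1)*(-17))*3 = (sqrt(16 + 1)*(-17))*3 = (sqrt(17)*(-17))*3 = -17*sqrt(17)*3 = -51*sqrt(17)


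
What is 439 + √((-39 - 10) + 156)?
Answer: 439 + √107 ≈ 449.34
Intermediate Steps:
439 + √((-39 - 10) + 156) = 439 + √(-49 + 156) = 439 + √107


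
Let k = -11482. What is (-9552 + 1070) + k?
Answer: -19964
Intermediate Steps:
(-9552 + 1070) + k = (-9552 + 1070) - 11482 = -8482 - 11482 = -19964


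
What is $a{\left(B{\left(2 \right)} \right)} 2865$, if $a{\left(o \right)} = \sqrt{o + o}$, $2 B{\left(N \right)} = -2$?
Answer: $2865 i \sqrt{2} \approx 4051.7 i$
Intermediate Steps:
$B{\left(N \right)} = -1$ ($B{\left(N \right)} = \frac{1}{2} \left(-2\right) = -1$)
$a{\left(o \right)} = \sqrt{2} \sqrt{o}$ ($a{\left(o \right)} = \sqrt{2 o} = \sqrt{2} \sqrt{o}$)
$a{\left(B{\left(2 \right)} \right)} 2865 = \sqrt{2} \sqrt{-1} \cdot 2865 = \sqrt{2} i 2865 = i \sqrt{2} \cdot 2865 = 2865 i \sqrt{2}$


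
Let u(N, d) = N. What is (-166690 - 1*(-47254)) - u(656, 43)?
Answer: -120092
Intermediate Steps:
(-166690 - 1*(-47254)) - u(656, 43) = (-166690 - 1*(-47254)) - 1*656 = (-166690 + 47254) - 656 = -119436 - 656 = -120092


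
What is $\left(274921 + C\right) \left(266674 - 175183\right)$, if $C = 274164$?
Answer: $50236335735$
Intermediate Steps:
$\left(274921 + C\right) \left(266674 - 175183\right) = \left(274921 + 274164\right) \left(266674 - 175183\right) = 549085 \cdot 91491 = 50236335735$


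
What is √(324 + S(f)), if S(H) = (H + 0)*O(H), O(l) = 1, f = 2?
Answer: √326 ≈ 18.055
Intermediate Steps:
S(H) = H (S(H) = (H + 0)*1 = H*1 = H)
√(324 + S(f)) = √(324 + 2) = √326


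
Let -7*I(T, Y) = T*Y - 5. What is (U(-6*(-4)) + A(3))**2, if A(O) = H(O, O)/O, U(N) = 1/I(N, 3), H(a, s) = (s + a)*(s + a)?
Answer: 635209/4489 ≈ 141.50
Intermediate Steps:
I(T, Y) = 5/7 - T*Y/7 (I(T, Y) = -(T*Y - 5)/7 = -(-5 + T*Y)/7 = 5/7 - T*Y/7)
H(a, s) = (a + s)**2 (H(a, s) = (a + s)*(a + s) = (a + s)**2)
U(N) = 1/(5/7 - 3*N/7) (U(N) = 1/(5/7 - 1/7*N*3) = 1/(5/7 - 3*N/7))
A(O) = 4*O (A(O) = (O + O)**2/O = (2*O)**2/O = (4*O**2)/O = 4*O)
(U(-6*(-4)) + A(3))**2 = (-7/(-5 + 3*(-6*(-4))) + 4*3)**2 = (-7/(-5 + 3*24) + 12)**2 = (-7/(-5 + 72) + 12)**2 = (-7/67 + 12)**2 = (797/67)**2 = 635209/4489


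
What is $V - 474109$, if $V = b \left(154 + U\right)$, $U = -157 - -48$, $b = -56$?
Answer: $-476629$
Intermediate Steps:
$U = -109$ ($U = -157 + 48 = -109$)
$V = -2520$ ($V = - 56 \left(154 - 109\right) = \left(-56\right) 45 = -2520$)
$V - 474109 = -2520 - 474109 = -476629$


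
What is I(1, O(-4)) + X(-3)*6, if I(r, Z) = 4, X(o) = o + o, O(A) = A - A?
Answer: -32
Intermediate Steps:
O(A) = 0
X(o) = 2*o
I(1, O(-4)) + X(-3)*6 = 4 + (2*(-3))*6 = 4 - 6*6 = 4 - 36 = -32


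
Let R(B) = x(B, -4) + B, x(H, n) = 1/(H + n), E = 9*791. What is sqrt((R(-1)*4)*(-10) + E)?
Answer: sqrt(7167) ≈ 84.658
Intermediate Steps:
E = 7119
R(B) = B + 1/(-4 + B) (R(B) = 1/(B - 4) + B = 1/(-4 + B) + B = B + 1/(-4 + B))
sqrt((R(-1)*4)*(-10) + E) = sqrt((((1 - (-4 - 1))/(-4 - 1))*4)*(-10) + 7119) = sqrt((((1 - 1*(-5))/(-5))*4)*(-10) + 7119) = sqrt((-(1 + 5)/5*4)*(-10) + 7119) = sqrt((-1/5*6*4)*(-10) + 7119) = sqrt(-6/5*4*(-10) + 7119) = sqrt(-24/5*(-10) + 7119) = sqrt(48 + 7119) = sqrt(7167)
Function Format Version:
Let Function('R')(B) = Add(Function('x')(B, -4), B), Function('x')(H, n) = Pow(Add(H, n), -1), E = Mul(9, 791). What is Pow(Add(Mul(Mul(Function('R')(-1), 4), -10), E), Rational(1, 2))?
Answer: Pow(7167, Rational(1, 2)) ≈ 84.658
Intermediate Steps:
E = 7119
Function('R')(B) = Add(B, Pow(Add(-4, B), -1)) (Function('R')(B) = Add(Pow(Add(B, -4), -1), B) = Add(Pow(Add(-4, B), -1), B) = Add(B, Pow(Add(-4, B), -1)))
Pow(Add(Mul(Mul(Function('R')(-1), 4), -10), E), Rational(1, 2)) = Pow(Add(Mul(Mul(Mul(Pow(Add(-4, -1), -1), Add(1, Mul(-1, Add(-4, -1)))), 4), -10), 7119), Rational(1, 2)) = Pow(Add(Mul(Mul(Mul(Pow(-5, -1), Add(1, Mul(-1, -5))), 4), -10), 7119), Rational(1, 2)) = Pow(Add(Mul(Mul(Mul(Rational(-1, 5), Add(1, 5)), 4), -10), 7119), Rational(1, 2)) = Pow(Add(Mul(Mul(Mul(Rational(-1, 5), 6), 4), -10), 7119), Rational(1, 2)) = Pow(Add(Mul(Mul(Rational(-6, 5), 4), -10), 7119), Rational(1, 2)) = Pow(Add(Mul(Rational(-24, 5), -10), 7119), Rational(1, 2)) = Pow(Add(48, 7119), Rational(1, 2)) = Pow(7167, Rational(1, 2))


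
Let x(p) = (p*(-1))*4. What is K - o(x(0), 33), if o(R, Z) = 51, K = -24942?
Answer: -24993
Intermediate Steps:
x(p) = -4*p (x(p) = -p*4 = -4*p)
K - o(x(0), 33) = -24942 - 1*51 = -24942 - 51 = -24993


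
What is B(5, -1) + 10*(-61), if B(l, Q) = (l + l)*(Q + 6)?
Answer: -560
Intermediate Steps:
B(l, Q) = 2*l*(6 + Q) (B(l, Q) = (2*l)*(6 + Q) = 2*l*(6 + Q))
B(5, -1) + 10*(-61) = 2*5*(6 - 1) + 10*(-61) = 2*5*5 - 610 = 50 - 610 = -560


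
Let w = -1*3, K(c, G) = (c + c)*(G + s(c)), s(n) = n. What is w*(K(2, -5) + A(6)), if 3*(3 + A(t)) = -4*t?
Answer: 69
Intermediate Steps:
K(c, G) = 2*c*(G + c) (K(c, G) = (c + c)*(G + c) = (2*c)*(G + c) = 2*c*(G + c))
A(t) = -3 - 4*t/3 (A(t) = -3 + (-4*t)/3 = -3 - 4*t/3)
w = -3
w*(K(2, -5) + A(6)) = -3*(2*2*(-5 + 2) + (-3 - 4/3*6)) = -3*(2*2*(-3) + (-3 - 8)) = -3*(-12 - 11) = -3*(-23) = 69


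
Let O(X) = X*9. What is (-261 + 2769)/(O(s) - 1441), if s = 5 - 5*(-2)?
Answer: -1254/653 ≈ -1.9204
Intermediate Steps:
s = 15 (s = 5 + 10 = 15)
O(X) = 9*X
(-261 + 2769)/(O(s) - 1441) = (-261 + 2769)/(9*15 - 1441) = 2508/(135 - 1441) = 2508/(-1306) = 2508*(-1/1306) = -1254/653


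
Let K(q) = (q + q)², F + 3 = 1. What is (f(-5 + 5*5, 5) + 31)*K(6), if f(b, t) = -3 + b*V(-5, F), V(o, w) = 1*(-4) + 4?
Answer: 4032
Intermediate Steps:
F = -2 (F = -3 + 1 = -2)
V(o, w) = 0 (V(o, w) = -4 + 4 = 0)
f(b, t) = -3 (f(b, t) = -3 + b*0 = -3 + 0 = -3)
K(q) = 4*q² (K(q) = (2*q)² = 4*q²)
(f(-5 + 5*5, 5) + 31)*K(6) = (-3 + 31)*(4*6²) = 28*(4*36) = 28*144 = 4032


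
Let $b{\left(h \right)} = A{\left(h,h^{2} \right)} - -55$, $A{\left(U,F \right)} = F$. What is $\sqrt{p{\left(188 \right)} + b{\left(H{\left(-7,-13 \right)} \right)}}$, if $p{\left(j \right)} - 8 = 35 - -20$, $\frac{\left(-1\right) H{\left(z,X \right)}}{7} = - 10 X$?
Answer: $\sqrt{828218} \approx 910.06$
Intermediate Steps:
$H{\left(z,X \right)} = 70 X$ ($H{\left(z,X \right)} = - 7 \left(- 10 X\right) = 70 X$)
$b{\left(h \right)} = 55 + h^{2}$ ($b{\left(h \right)} = h^{2} - -55 = h^{2} + 55 = 55 + h^{2}$)
$p{\left(j \right)} = 63$ ($p{\left(j \right)} = 8 + \left(35 - -20\right) = 8 + \left(35 + 20\right) = 8 + 55 = 63$)
$\sqrt{p{\left(188 \right)} + b{\left(H{\left(-7,-13 \right)} \right)}} = \sqrt{63 + \left(55 + \left(70 \left(-13\right)\right)^{2}\right)} = \sqrt{63 + \left(55 + \left(-910\right)^{2}\right)} = \sqrt{63 + \left(55 + 828100\right)} = \sqrt{63 + 828155} = \sqrt{828218}$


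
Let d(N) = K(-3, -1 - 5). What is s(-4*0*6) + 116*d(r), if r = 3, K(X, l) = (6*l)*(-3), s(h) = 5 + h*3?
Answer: 12533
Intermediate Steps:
s(h) = 5 + 3*h
K(X, l) = -18*l
d(N) = 108 (d(N) = -18*(-1 - 5) = -18*(-6) = 108)
s(-4*0*6) + 116*d(r) = (5 + 3*(-4*0*6)) + 116*108 = (5 + 3*(0*6)) + 12528 = (5 + 3*0) + 12528 = (5 + 0) + 12528 = 5 + 12528 = 12533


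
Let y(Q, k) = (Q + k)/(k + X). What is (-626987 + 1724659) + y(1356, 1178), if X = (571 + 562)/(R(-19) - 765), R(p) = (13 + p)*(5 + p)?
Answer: 879330299774/801085 ≈ 1.0977e+6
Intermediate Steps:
R(p) = (5 + p)*(13 + p)
X = -1133/681 (X = (571 + 562)/((65 + (-19)² + 18*(-19)) - 765) = 1133/((65 + 361 - 342) - 765) = 1133/(84 - 765) = 1133/(-681) = 1133*(-1/681) = -1133/681 ≈ -1.6637)
y(Q, k) = (Q + k)/(-1133/681 + k) (y(Q, k) = (Q + k)/(k - 1133/681) = (Q + k)/(-1133/681 + k))
(-626987 + 1724659) + y(1356, 1178) = (-626987 + 1724659) + 681*(1356 + 1178)/(-1133 + 681*1178) = 1097672 + 681*2534/(-1133 + 802218) = 1097672 + 681*2534/801085 = 1097672 + 681*(1/801085)*2534 = 1097672 + 1725654/801085 = 879330299774/801085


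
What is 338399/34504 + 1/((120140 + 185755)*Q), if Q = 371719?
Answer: 38478329511142999/3923345758856520 ≈ 9.8075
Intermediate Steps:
338399/34504 + 1/((120140 + 185755)*Q) = 338399/34504 + 1/((120140 + 185755)*371719) = 338399*(1/34504) + (1/371719)/305895 = 338399/34504 + (1/305895)*(1/371719) = 338399/34504 + 1/113706983505 = 38478329511142999/3923345758856520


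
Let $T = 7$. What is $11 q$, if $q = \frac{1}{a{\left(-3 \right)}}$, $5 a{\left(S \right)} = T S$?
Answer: $- \frac{55}{21} \approx -2.619$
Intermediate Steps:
$a{\left(S \right)} = \frac{7 S}{5}$
$q = - \frac{5}{21}$ ($q = \frac{1}{\frac{7}{5} \left(-3\right)} = \frac{1}{- \frac{21}{5}} = - \frac{5}{21} \approx -0.2381$)
$11 q = 11 \left(- \frac{5}{21}\right) = - \frac{55}{21}$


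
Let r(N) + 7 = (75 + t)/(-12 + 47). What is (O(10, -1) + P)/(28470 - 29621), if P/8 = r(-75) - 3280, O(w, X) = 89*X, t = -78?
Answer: 923499/40285 ≈ 22.924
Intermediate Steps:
r(N) = -248/35 (r(N) = -7 + (75 - 78)/(-12 + 47) = -7 - 3/35 = -248/35)
P = -920384/35 (P = 8*(-248/35 - 3280) = 8*(-115048/35) = -920384/35 ≈ -26297.)
(O(10, -1) + P)/(28470 - 29621) = (89*(-1) - 920384/35)/(28470 - 29621) = (-89 - 920384/35)/(-1151) = -923499/35*(-1/1151) = 923499/40285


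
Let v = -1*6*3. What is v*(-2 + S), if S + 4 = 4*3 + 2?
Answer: -144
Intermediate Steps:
v = -18 (v = -6*3 = -18)
S = 10 (S = -4 + (4*3 + 2) = -4 + (12 + 2) = -4 + 14 = 10)
v*(-2 + S) = -18*(-2 + 10) = -18*8 = -144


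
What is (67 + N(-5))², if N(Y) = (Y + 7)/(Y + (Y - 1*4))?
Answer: 219024/49 ≈ 4469.9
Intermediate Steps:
N(Y) = (7 + Y)/(-4 + 2*Y) (N(Y) = (7 + Y)/(Y + (Y - 4)) = (7 + Y)/(Y + (-4 + Y)) = (7 + Y)/(-4 + 2*Y))
(67 + N(-5))² = (67 + (7 - 5)/(2*(-2 - 5)))² = (67 + (½)*2/(-7))² = (67 + (½)*(-⅐)*2)² = (67 - ⅐)² = (468/7)² = 219024/49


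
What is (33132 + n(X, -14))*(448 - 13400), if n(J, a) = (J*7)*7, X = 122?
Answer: -506552720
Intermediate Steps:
n(J, a) = 49*J (n(J, a) = (7*J)*7 = 49*J)
(33132 + n(X, -14))*(448 - 13400) = (33132 + 49*122)*(448 - 13400) = (33132 + 5978)*(-12952) = 39110*(-12952) = -506552720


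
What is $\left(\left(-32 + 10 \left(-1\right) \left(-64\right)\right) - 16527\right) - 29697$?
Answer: $-45616$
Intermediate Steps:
$\left(\left(-32 + 10 \left(-1\right) \left(-64\right)\right) - 16527\right) - 29697 = \left(\left(-32 - -640\right) - 16527\right) - 29697 = \left(\left(-32 + 640\right) - 16527\right) - 29697 = \left(608 - 16527\right) - 29697 = -15919 - 29697 = -45616$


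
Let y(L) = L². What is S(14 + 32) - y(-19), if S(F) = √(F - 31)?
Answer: -361 + √15 ≈ -357.13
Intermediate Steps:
S(F) = √(-31 + F)
S(14 + 32) - y(-19) = √(-31 + (14 + 32)) - 1*(-19)² = √(-31 + 46) - 1*361 = √15 - 361 = -361 + √15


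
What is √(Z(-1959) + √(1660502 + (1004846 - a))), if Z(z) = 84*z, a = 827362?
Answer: √(-164556 + √1837986) ≈ 403.98*I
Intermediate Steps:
√(Z(-1959) + √(1660502 + (1004846 - a))) = √(84*(-1959) + √(1660502 + (1004846 - 1*827362))) = √(-164556 + √(1660502 + (1004846 - 827362))) = √(-164556 + √(1660502 + 177484)) = √(-164556 + √1837986)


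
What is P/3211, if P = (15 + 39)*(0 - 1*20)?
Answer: -1080/3211 ≈ -0.33634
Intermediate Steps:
P = -1080 (P = 54*(0 - 20) = 54*(-20) = -1080)
P/3211 = -1080/3211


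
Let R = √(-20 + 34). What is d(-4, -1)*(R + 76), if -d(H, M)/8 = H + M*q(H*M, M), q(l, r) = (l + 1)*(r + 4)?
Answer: 11552 + 152*√14 ≈ 12121.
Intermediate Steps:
q(l, r) = (1 + l)*(4 + r)
d(H, M) = -8*H - 8*M*(4 + M + H*M² + 4*H*M) (d(H, M) = -8*(H + M*(4 + M + 4*(H*M) + (H*M)*M)) = -8*(H + M*(4 + M + 4*H*M + H*M²)) = -8*(H + M*(4 + M + H*M² + 4*H*M)) = -8*H - 8*M*(4 + M + H*M² + 4*H*M))
R = √14 ≈ 3.7417
d(-4, -1)*(R + 76) = (-8*(-4) - 8*(-1)*(4 - 1 - 4*(-1)² + 4*(-4)*(-1)))*(√14 + 76) = (32 - 8*(-1)*(4 - 1 - 4*1 + 16))*(76 + √14) = (32 - 8*(-1)*(4 - 1 - 4 + 16))*(76 + √14) = (32 - 8*(-1)*15)*(76 + √14) = (32 + 120)*(76 + √14) = 152*(76 + √14) = 11552 + 152*√14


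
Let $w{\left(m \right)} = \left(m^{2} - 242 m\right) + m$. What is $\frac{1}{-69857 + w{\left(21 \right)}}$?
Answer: $- \frac{1}{74477} \approx -1.3427 \cdot 10^{-5}$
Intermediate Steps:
$w{\left(m \right)} = m^{2} - 241 m$
$\frac{1}{-69857 + w{\left(21 \right)}} = \frac{1}{-69857 + 21 \left(-241 + 21\right)} = \frac{1}{-69857 + 21 \left(-220\right)} = \frac{1}{-69857 - 4620} = \frac{1}{-74477} = - \frac{1}{74477}$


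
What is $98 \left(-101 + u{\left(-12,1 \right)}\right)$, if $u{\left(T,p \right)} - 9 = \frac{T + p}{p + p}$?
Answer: $-9555$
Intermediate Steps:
$u{\left(T,p \right)} = 9 + \frac{T + p}{2 p}$ ($u{\left(T,p \right)} = 9 + \frac{T + p}{p + p} = 9 + \frac{T + p}{2 p}$)
$98 \left(-101 + u{\left(-12,1 \right)}\right) = 98 \left(-101 + \frac{-12 + 19 \cdot 1}{2 \cdot 1}\right) = 98 \left(-101 + \frac{1}{2} \cdot 1 \left(-12 + 19\right)\right) = 98 \left(-101 + \frac{1}{2} \cdot 1 \cdot 7\right) = 98 \left(-101 + \frac{7}{2}\right) = 98 \left(- \frac{195}{2}\right) = -9555$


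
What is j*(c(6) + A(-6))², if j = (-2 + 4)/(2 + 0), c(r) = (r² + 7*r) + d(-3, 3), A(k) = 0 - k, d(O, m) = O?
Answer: 6561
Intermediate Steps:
A(k) = -k
c(r) = -3 + r² + 7*r (c(r) = (r² + 7*r) - 3 = -3 + r² + 7*r)
j = 1 (j = 2/2 = 2*(½) = 1)
j*(c(6) + A(-6))² = 1*((-3 + 6² + 7*6) - 1*(-6))² = 1*((-3 + 36 + 42) + 6)² = 1*(75 + 6)² = 1*81² = 1*6561 = 6561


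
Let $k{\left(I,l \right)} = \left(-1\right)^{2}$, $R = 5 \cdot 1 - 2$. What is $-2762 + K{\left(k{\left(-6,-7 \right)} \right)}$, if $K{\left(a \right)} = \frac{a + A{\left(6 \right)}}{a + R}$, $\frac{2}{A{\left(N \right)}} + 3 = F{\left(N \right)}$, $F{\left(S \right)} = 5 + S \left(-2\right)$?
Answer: $- \frac{13809}{5} \approx -2761.8$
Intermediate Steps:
$F{\left(S \right)} = 5 - 2 S$
$R = 3$ ($R = 5 - 2 = 3$)
$A{\left(N \right)} = \frac{2}{2 - 2 N}$ ($A{\left(N \right)} = \frac{2}{-3 - \left(-5 + 2 N\right)} = \frac{2}{2 - 2 N}$)
$k{\left(I,l \right)} = 1$
$K{\left(a \right)} = \frac{- \frac{1}{5} + a}{3 + a}$ ($K{\left(a \right)} = \frac{a - \frac{1}{-1 + 6}}{a + 3} = \frac{a - \frac{1}{5}}{3 + a} = \frac{- \frac{1}{5} + a}{3 + a}$)
$-2762 + K{\left(k{\left(-6,-7 \right)} \right)} = -2762 + \frac{- \frac{1}{5} + 1}{3 + 1} = -2762 + \frac{1}{4} \cdot \frac{4}{5} = -2762 + \frac{1}{5} = - \frac{13809}{5}$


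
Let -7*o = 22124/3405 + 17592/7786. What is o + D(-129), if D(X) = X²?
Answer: 1543996569743/92789655 ≈ 16640.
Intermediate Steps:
o = -116079112/92789655 (o = -(22124/3405 + 17592/7786)/7 = -(22124*(1/3405) + 17592*(1/7786))/7 = -(22124/3405 + 8796/3893)/7 = -⅐*116079112/13255665 = -116079112/92789655 ≈ -1.2510)
o + D(-129) = -116079112/92789655 + (-129)² = -116079112/92789655 + 16641 = 1543996569743/92789655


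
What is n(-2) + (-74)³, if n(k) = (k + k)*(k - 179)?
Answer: -404500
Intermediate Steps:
n(k) = 2*k*(-179 + k) (n(k) = (2*k)*(-179 + k) = 2*k*(-179 + k))
n(-2) + (-74)³ = 2*(-2)*(-179 - 2) + (-74)³ = 2*(-2)*(-181) - 405224 = 724 - 405224 = -404500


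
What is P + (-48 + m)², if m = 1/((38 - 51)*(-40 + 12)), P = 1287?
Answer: 475758193/132496 ≈ 3590.7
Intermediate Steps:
m = 1/364 (m = 1/(-13*(-28)) = 1/364 ≈ 0.0027473)
P + (-48 + m)² = 1287 + (-48 + 1/364)² = 1287 + (-17471/364)² = 1287 + 305235841/132496 = 475758193/132496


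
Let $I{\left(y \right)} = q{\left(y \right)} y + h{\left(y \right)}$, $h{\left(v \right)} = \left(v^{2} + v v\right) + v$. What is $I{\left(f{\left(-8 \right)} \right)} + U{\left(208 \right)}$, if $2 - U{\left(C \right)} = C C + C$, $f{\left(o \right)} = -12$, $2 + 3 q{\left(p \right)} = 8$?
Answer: $-43218$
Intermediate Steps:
$q{\left(p \right)} = 2$ ($q{\left(p \right)} = - \frac{2}{3} + \frac{1}{3} \cdot 8 = - \frac{2}{3} + \frac{8}{3} = 2$)
$h{\left(v \right)} = v + 2 v^{2}$ ($h{\left(v \right)} = \left(v^{2} + v^{2}\right) + v = 2 v^{2} + v = v + 2 v^{2}$)
$U{\left(C \right)} = 2 - C - C^{2}$ ($U{\left(C \right)} = 2 - \left(C C + C\right) = 2 - \left(C^{2} + C\right) = 2 - \left(C + C^{2}\right) = 2 - C - C^{2}$)
$I{\left(y \right)} = 2 y + y \left(1 + 2 y\right)$
$I{\left(f{\left(-8 \right)} \right)} + U{\left(208 \right)} = - 12 \left(3 + 2 \left(-12\right)\right) - 43470 = - 12 \left(3 - 24\right) - 43470 = \left(-12\right) \left(-21\right) - 43470 = 252 - 43470 = -43218$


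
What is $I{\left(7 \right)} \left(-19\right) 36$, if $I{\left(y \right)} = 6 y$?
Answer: $-28728$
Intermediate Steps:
$I{\left(7 \right)} \left(-19\right) 36 = 6 \cdot 7 \left(-19\right) 36 = 42 \left(-19\right) 36 = \left(-798\right) 36 = -28728$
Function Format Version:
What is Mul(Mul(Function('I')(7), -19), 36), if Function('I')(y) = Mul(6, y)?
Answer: -28728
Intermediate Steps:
Mul(Mul(Function('I')(7), -19), 36) = Mul(Mul(Mul(6, 7), -19), 36) = Mul(Mul(42, -19), 36) = Mul(-798, 36) = -28728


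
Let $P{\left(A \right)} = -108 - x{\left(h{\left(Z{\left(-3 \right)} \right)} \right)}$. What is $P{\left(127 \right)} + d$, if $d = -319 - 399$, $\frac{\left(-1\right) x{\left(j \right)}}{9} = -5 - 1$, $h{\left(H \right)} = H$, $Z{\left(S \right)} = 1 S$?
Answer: $-880$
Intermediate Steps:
$Z{\left(S \right)} = S$
$x{\left(j \right)} = 54$ ($x{\left(j \right)} = - 9 \left(-5 - 1\right) = \left(-9\right) \left(-6\right) = 54$)
$d = -718$ ($d = -319 - 399 = -718$)
$P{\left(A \right)} = -162$ ($P{\left(A \right)} = -108 - 54 = -162$)
$P{\left(127 \right)} + d = -162 - 718 = -880$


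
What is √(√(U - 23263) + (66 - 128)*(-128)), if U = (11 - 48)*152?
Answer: √(7936 + I*√28887) ≈ 89.089 + 0.9539*I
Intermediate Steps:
U = -5624 (U = -37*152 = -5624)
√(√(U - 23263) + (66 - 128)*(-128)) = √(√(-5624 - 23263) + (66 - 128)*(-128)) = √(√(-28887) - 62*(-128)) = √(I*√28887 + 7936) = √(7936 + I*√28887)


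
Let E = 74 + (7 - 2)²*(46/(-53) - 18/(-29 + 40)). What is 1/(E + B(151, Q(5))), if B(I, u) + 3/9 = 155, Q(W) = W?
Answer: 1749/290438 ≈ 0.0060219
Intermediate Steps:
B(I, u) = 464/3 (B(I, u) = -⅓ + 155 = 464/3)
E = 6642/583 (E = 74 + 5²*(46*(-1/53) - 18/11) = 74 + 25*(-46/53 - 18*1/11) = 74 + 25*(-46/53 - 18/11) = 74 + 25*(-1460/583) = 74 - 36500/583 = 6642/583 ≈ 11.393)
1/(E + B(151, Q(5))) = 1/(6642/583 + 464/3) = 1/(290438/1749) = 1749/290438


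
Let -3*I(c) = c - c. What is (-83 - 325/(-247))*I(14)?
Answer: 0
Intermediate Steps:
I(c) = 0 (I(c) = -(c - c)/3 = -⅓*0 = 0)
(-83 - 325/(-247))*I(14) = (-83 - 325/(-247))*0 = (-83 - 325*(-1/247))*0 = (-83 + 25/19)*0 = -1552/19*0 = 0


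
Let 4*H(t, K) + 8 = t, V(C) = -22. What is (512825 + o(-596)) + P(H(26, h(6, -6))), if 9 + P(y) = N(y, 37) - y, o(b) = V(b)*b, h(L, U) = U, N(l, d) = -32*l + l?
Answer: 525784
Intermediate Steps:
N(l, d) = -31*l
H(t, K) = -2 + t/4
o(b) = -22*b
P(y) = -9 - 32*y (P(y) = -9 + (-31*y - y) = -9 - 32*y)
(512825 + o(-596)) + P(H(26, h(6, -6))) = (512825 - 22*(-596)) + (-9 - 32*(-2 + (¼)*26)) = (512825 + 13112) + (-9 - 32*(-2 + 13/2)) = 525937 + (-9 - 32*9/2) = 525937 + (-9 - 144) = 525937 - 153 = 525784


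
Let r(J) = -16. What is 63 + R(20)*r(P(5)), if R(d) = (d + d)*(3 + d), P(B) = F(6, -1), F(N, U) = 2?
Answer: -14657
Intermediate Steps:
P(B) = 2
R(d) = 2*d*(3 + d) (R(d) = (2*d)*(3 + d) = 2*d*(3 + d))
63 + R(20)*r(P(5)) = 63 + (2*20*(3 + 20))*(-16) = 63 + (2*20*23)*(-16) = 63 + 920*(-16) = 63 - 14720 = -14657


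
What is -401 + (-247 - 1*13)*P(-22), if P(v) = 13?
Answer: -3781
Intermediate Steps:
-401 + (-247 - 1*13)*P(-22) = -401 + (-247 - 1*13)*13 = -401 + (-247 - 13)*13 = -401 - 260*13 = -401 - 3380 = -3781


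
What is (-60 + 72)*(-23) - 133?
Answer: -409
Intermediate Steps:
(-60 + 72)*(-23) - 133 = 12*(-23) - 133 = -276 - 133 = -409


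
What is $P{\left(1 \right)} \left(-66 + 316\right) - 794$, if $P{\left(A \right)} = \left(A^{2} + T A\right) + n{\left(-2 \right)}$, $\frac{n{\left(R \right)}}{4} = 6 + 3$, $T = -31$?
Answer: $706$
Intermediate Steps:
$n{\left(R \right)} = 36$ ($n{\left(R \right)} = 4 \left(6 + 3\right) = 4 \cdot 9 = 36$)
$P{\left(A \right)} = 36 + A^{2} - 31 A$ ($P{\left(A \right)} = \left(A^{2} - 31 A\right) + 36 = 36 + A^{2} - 31 A$)
$P{\left(1 \right)} \left(-66 + 316\right) - 794 = \left(36 + 1^{2} - 31\right) \left(-66 + 316\right) - 794 = \left(36 + 1 - 31\right) 250 - 794 = 6 \cdot 250 - 794 = 1500 - 794 = 706$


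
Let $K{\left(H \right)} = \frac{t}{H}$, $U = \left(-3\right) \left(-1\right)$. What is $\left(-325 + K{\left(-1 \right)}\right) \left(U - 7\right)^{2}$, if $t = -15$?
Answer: $-4960$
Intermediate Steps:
$U = 3$
$K{\left(H \right)} = - \frac{15}{H}$
$\left(-325 + K{\left(-1 \right)}\right) \left(U - 7\right)^{2} = \left(-325 - \frac{15}{-1}\right) \left(3 - 7\right)^{2} = \left(-325 - -15\right) \left(-4\right)^{2} = \left(-325 + 15\right) 16 = \left(-310\right) 16 = -4960$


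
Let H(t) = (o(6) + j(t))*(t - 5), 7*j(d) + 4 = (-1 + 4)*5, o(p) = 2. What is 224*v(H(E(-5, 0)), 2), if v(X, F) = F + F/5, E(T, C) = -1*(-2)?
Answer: 2688/5 ≈ 537.60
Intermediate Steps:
E(T, C) = 2
j(d) = 11/7 (j(d) = -4/7 + ((-1 + 4)*5)/7 = -4/7 + (3*5)/7 = -4/7 + (1/7)*15 = -4/7 + 15/7 = 11/7)
H(t) = -125/7 + 25*t/7 (H(t) = (2 + 11/7)*(t - 5) = 25*(-5 + t)/7 = -125/7 + 25*t/7)
v(X, F) = 6*F/5 (v(X, F) = F + F*(1/5) = F + F/5 = 6*F/5)
224*v(H(E(-5, 0)), 2) = 224*((6/5)*2) = 224*(12/5) = 2688/5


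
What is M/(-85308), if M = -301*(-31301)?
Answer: -9421601/85308 ≈ -110.44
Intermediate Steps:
M = 9421601
M/(-85308) = 9421601/(-85308) = 9421601*(-1/85308) = -9421601/85308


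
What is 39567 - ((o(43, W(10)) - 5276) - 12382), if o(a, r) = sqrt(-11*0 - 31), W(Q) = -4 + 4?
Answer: 57225 - I*sqrt(31) ≈ 57225.0 - 5.5678*I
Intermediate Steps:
W(Q) = 0
o(a, r) = I*sqrt(31) (o(a, r) = sqrt(0 - 31) = sqrt(-31) = I*sqrt(31))
39567 - ((o(43, W(10)) - 5276) - 12382) = 39567 - ((I*sqrt(31) - 5276) - 12382) = 39567 - ((-5276 + I*sqrt(31)) - 12382) = 39567 - (-17658 + I*sqrt(31)) = 39567 + (17658 - I*sqrt(31)) = 57225 - I*sqrt(31)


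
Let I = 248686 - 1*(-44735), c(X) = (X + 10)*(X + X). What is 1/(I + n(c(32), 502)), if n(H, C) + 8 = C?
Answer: 1/293915 ≈ 3.4023e-6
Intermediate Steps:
c(X) = 2*X*(10 + X) (c(X) = (10 + X)*(2*X) = 2*X*(10 + X))
n(H, C) = -8 + C
I = 293421 (I = 248686 + 44735 = 293421)
1/(I + n(c(32), 502)) = 1/(293421 + (-8 + 502)) = 1/(293421 + 494) = 1/293915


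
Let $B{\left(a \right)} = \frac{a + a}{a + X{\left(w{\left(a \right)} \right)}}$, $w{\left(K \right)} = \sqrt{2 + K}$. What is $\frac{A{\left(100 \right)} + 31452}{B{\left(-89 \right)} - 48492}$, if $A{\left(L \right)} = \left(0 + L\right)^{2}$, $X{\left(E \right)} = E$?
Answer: $- \frac{4024036778122}{4707266978917} - \frac{1844614 i \sqrt{87}}{4707266978917} \approx -0.85486 - 3.6551 \cdot 10^{-6} i$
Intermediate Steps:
$A{\left(L \right)} = L^{2}$
$B{\left(a \right)} = \frac{2 a}{a + \sqrt{2 + a}}$ ($B{\left(a \right)} = \frac{a + a}{a + \sqrt{2 + a}} = \frac{2 a}{a + \sqrt{2 + a}}$)
$\frac{A{\left(100 \right)} + 31452}{B{\left(-89 \right)} - 48492} = \frac{100^{2} + 31452}{2 \left(-89\right) \frac{1}{-89 + \sqrt{2 - 89}} - 48492} = \frac{10000 + 31452}{2 \left(-89\right) \frac{1}{-89 + \sqrt{-87}} - 48492} = \frac{41452}{2 \left(-89\right) \frac{1}{-89 + i \sqrt{87}} - 48492} = \frac{41452}{- \frac{178}{-89 + i \sqrt{87}} - 48492} = \frac{41452}{-48492 - \frac{178}{-89 + i \sqrt{87}}}$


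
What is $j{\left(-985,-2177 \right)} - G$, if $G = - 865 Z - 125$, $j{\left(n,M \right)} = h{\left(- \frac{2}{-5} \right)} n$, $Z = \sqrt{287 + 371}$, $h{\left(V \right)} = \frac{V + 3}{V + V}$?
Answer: $- \frac{16245}{4} + 865 \sqrt{658} \approx 18127.0$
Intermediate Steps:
$h{\left(V \right)} = \frac{3 + V}{2 V}$
$Z = \sqrt{658} \approx 25.652$
$j{\left(n,M \right)} = \frac{17 n}{4}$ ($j{\left(n,M \right)} = \frac{3 - \frac{2}{-5}}{2 \left(- \frac{2}{-5}\right)} n = \frac{3 - - \frac{2}{5}}{2 \left(\left(-2\right) \left(- \frac{1}{5}\right)\right)} n = \frac{3 + \frac{2}{5}}{2 \cdot \frac{2}{5}} n = \frac{1}{2} \cdot \frac{5}{2} \cdot \frac{17}{5} n = \frac{17 n}{4}$)
$G = -125 - 865 \sqrt{658}$ ($G = - 865 \sqrt{658} - 125 = -125 - 865 \sqrt{658} \approx -22314.0$)
$j{\left(-985,-2177 \right)} - G = \frac{17}{4} \left(-985\right) - \left(-125 - 865 \sqrt{658}\right) = - \frac{16745}{4} + \left(125 + 865 \sqrt{658}\right) = - \frac{16245}{4} + 865 \sqrt{658}$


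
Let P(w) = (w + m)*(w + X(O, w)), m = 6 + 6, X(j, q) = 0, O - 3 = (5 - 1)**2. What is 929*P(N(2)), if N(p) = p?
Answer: 26012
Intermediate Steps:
O = 19 (O = 3 + (5 - 1)**2 = 3 + 4**2 = 3 + 16 = 19)
m = 12
P(w) = w*(12 + w) (P(w) = (w + 12)*(w + 0) = (12 + w)*w = w*(12 + w))
929*P(N(2)) = 929*(2*(12 + 2)) = 929*(2*14) = 929*28 = 26012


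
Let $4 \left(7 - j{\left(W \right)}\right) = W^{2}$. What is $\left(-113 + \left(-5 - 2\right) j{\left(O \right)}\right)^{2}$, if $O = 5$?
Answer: $\frac{223729}{16} \approx 13983.0$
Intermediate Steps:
$j{\left(W \right)} = 7 - \frac{W^{2}}{4}$
$\left(-113 + \left(-5 - 2\right) j{\left(O \right)}\right)^{2} = \left(-113 + \left(-5 - 2\right) \left(7 - \frac{5^{2}}{4}\right)\right)^{2} = \left(-113 - 7 \left(7 - \frac{25}{4}\right)\right)^{2} = \left(-113 - \frac{21}{4}\right)^{2} = \left(- \frac{473}{4}\right)^{2} = \frac{223729}{16}$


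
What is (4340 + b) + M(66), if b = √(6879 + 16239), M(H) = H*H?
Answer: 8696 + √23118 ≈ 8848.0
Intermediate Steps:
M(H) = H²
b = √23118 ≈ 152.05
(4340 + b) + M(66) = (4340 + √23118) + 66² = (4340 + √23118) + 4356 = 8696 + √23118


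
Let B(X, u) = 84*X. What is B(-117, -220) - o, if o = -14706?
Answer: 4878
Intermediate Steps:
B(-117, -220) - o = 84*(-117) - 1*(-14706) = -9828 + 14706 = 4878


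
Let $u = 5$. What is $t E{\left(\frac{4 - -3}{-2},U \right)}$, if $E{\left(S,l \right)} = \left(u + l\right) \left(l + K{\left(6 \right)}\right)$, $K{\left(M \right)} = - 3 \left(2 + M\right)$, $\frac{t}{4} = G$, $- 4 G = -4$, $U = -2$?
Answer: $-312$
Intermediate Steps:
$G = 1$ ($G = \left(- \frac{1}{4}\right) \left(-4\right) = 1$)
$t = 4$ ($t = 4 \cdot 1 = 4$)
$K{\left(M \right)} = -6 - 3 M$
$E{\left(S,l \right)} = \left(-24 + l\right) \left(5 + l\right)$ ($E{\left(S,l \right)} = \left(5 + l\right) \left(l - 24\right) = \left(5 + l\right) \left(-24 + l\right) = \left(-24 + l\right) \left(5 + l\right)$)
$t E{\left(\frac{4 - -3}{-2},U \right)} = 4 \left(-120 + \left(-2\right)^{2} - -38\right) = 4 \left(-120 + 4 + 38\right) = 4 \left(-78\right) = -312$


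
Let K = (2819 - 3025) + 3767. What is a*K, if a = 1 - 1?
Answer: 0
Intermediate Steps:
a = 0
K = 3561 (K = -206 + 3767 = 3561)
a*K = 0*3561 = 0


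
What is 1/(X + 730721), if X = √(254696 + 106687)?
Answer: 730721/533952818458 - √361383/533952818458 ≈ 1.3674e-6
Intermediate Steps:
X = √361383 ≈ 601.15
1/(X + 730721) = 1/(√361383 + 730721) = 1/(730721 + √361383)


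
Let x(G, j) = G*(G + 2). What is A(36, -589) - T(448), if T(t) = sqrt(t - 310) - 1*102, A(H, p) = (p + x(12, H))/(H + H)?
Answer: 6923/72 - sqrt(138) ≈ 84.405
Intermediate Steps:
x(G, j) = G*(2 + G)
A(H, p) = (168 + p)/(2*H) (A(H, p) = (p + 12*(2 + 12))/(H + H) = (p + 12*14)/((2*H)) = (p + 168)*(1/(2*H)) = (168 + p)*(1/(2*H)) = (168 + p)/(2*H))
T(t) = -102 + sqrt(-310 + t) (T(t) = sqrt(-310 + t) - 102 = -102 + sqrt(-310 + t))
A(36, -589) - T(448) = (1/2)*(168 - 589)/36 - (-102 + sqrt(-310 + 448)) = (1/2)*(1/36)*(-421) - (-102 + sqrt(138)) = -421/72 + (102 - sqrt(138)) = 6923/72 - sqrt(138)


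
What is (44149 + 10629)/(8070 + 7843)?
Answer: 54778/15913 ≈ 3.4423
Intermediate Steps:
(44149 + 10629)/(8070 + 7843) = 54778/15913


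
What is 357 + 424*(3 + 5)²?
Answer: 27493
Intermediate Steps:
357 + 424*(3 + 5)² = 357 + 424*8² = 357 + 424*64 = 357 + 27136 = 27493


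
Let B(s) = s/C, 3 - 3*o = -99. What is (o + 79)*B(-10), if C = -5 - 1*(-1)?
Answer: 565/2 ≈ 282.50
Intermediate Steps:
o = 34 (o = 1 - ⅓*(-99) = 1 + 33 = 34)
C = -4 (C = -5 + 1 = -4)
B(s) = -s/4 (B(s) = s/(-4) = s*(-¼) = -s/4)
(o + 79)*B(-10) = (34 + 79)*(-¼*(-10)) = 113*(5/2) = 565/2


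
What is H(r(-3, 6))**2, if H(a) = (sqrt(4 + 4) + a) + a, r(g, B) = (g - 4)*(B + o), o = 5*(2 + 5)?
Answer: 329484 - 2296*sqrt(2) ≈ 3.2624e+5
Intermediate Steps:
o = 35 (o = 5*7 = 35)
r(g, B) = (-4 + g)*(35 + B) (r(g, B) = (g - 4)*(B + 35) = (-4 + g)*(35 + B))
H(a) = 2*a + 2*sqrt(2) (H(a) = (sqrt(8) + a) + a = (2*sqrt(2) + a) + a = (a + 2*sqrt(2)) + a = 2*a + 2*sqrt(2))
H(r(-3, 6))**2 = (2*(-140 - 4*6 + 35*(-3) + 6*(-3)) + 2*sqrt(2))**2 = (2*(-140 - 24 - 105 - 18) + 2*sqrt(2))**2 = (2*(-287) + 2*sqrt(2))**2 = (-574 + 2*sqrt(2))**2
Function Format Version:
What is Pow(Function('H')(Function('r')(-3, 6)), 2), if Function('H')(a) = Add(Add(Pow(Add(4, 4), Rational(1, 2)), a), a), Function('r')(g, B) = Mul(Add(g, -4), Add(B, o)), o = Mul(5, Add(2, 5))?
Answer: Add(329484, Mul(-2296, Pow(2, Rational(1, 2)))) ≈ 3.2624e+5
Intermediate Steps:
o = 35 (o = Mul(5, 7) = 35)
Function('r')(g, B) = Mul(Add(-4, g), Add(35, B)) (Function('r')(g, B) = Mul(Add(g, -4), Add(B, 35)) = Mul(Add(-4, g), Add(35, B)))
Function('H')(a) = Add(Mul(2, a), Mul(2, Pow(2, Rational(1, 2)))) (Function('H')(a) = Add(Add(Pow(8, Rational(1, 2)), a), a) = Add(Add(Mul(2, Pow(2, Rational(1, 2))), a), a) = Add(Add(a, Mul(2, Pow(2, Rational(1, 2)))), a) = Add(Mul(2, a), Mul(2, Pow(2, Rational(1, 2)))))
Pow(Function('H')(Function('r')(-3, 6)), 2) = Pow(Add(Mul(2, Add(-140, Mul(-4, 6), Mul(35, -3), Mul(6, -3))), Mul(2, Pow(2, Rational(1, 2)))), 2) = Pow(Add(Mul(2, Add(-140, -24, -105, -18)), Mul(2, Pow(2, Rational(1, 2)))), 2) = Pow(Add(Mul(2, -287), Mul(2, Pow(2, Rational(1, 2)))), 2) = Pow(Add(-574, Mul(2, Pow(2, Rational(1, 2)))), 2)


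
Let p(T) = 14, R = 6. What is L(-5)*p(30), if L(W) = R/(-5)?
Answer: -84/5 ≈ -16.800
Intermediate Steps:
L(W) = -6/5 (L(W) = 6/(-5) = 6*(-⅕) = -6/5)
L(-5)*p(30) = -6/5*14 = -84/5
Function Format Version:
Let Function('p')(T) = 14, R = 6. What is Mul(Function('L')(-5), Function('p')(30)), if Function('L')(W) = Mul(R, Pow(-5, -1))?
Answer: Rational(-84, 5) ≈ -16.800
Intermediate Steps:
Function('L')(W) = Rational(-6, 5) (Function('L')(W) = Mul(6, Pow(-5, -1)) = Mul(6, Rational(-1, 5)) = Rational(-6, 5))
Mul(Function('L')(-5), Function('p')(30)) = Mul(Rational(-6, 5), 14) = Rational(-84, 5)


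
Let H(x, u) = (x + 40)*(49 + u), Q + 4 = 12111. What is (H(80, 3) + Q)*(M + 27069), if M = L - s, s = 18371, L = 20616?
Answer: 537823958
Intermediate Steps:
M = 2245 (M = 20616 - 1*18371 = 20616 - 18371 = 2245)
Q = 12107 (Q = -4 + 12111 = 12107)
H(x, u) = (40 + x)*(49 + u)
(H(80, 3) + Q)*(M + 27069) = ((1960 + 40*3 + 49*80 + 3*80) + 12107)*(2245 + 27069) = ((1960 + 120 + 3920 + 240) + 12107)*29314 = (6240 + 12107)*29314 = 18347*29314 = 537823958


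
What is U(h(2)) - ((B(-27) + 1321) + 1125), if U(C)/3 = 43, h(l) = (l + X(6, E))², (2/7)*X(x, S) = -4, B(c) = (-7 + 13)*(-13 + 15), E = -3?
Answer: -2329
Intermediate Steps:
B(c) = 12 (B(c) = 6*2 = 12)
X(x, S) = -14 (X(x, S) = (7/2)*(-4) = -14)
h(l) = (-14 + l)² (h(l) = (l - 14)² = (-14 + l)²)
U(C) = 129 (U(C) = 3*43 = 129)
U(h(2)) - ((B(-27) + 1321) + 1125) = 129 - ((12 + 1321) + 1125) = 129 - (1333 + 1125) = 129 - 1*2458 = 129 - 2458 = -2329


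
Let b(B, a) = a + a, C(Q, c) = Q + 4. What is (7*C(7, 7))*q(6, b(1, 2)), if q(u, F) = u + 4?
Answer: 770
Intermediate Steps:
C(Q, c) = 4 + Q
b(B, a) = 2*a
q(u, F) = 4 + u
(7*C(7, 7))*q(6, b(1, 2)) = (7*(4 + 7))*(4 + 6) = (7*11)*10 = 77*10 = 770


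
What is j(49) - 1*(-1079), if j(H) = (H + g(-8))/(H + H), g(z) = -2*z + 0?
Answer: 105807/98 ≈ 1079.7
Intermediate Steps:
g(z) = -2*z
j(H) = (16 + H)/(2*H) (j(H) = (H - 2*(-8))/(H + H) = (H + 16)/((2*H)) = (16 + H)*(1/(2*H)) = (16 + H)/(2*H))
j(49) - 1*(-1079) = (½)*(16 + 49)/49 - 1*(-1079) = (½)*(1/49)*65 + 1079 = 65/98 + 1079 = 105807/98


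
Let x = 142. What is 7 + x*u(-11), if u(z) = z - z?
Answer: 7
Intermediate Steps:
u(z) = 0
7 + x*u(-11) = 7 + 142*0 = 7 + 0 = 7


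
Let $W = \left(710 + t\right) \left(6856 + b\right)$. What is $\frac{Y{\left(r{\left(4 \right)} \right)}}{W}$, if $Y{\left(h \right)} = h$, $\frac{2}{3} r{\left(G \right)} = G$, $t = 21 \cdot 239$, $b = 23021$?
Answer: $\frac{2}{57055111} \approx 3.5054 \cdot 10^{-8}$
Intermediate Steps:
$t = 5019$
$r{\left(G \right)} = \frac{3 G}{2}$
$W = 171165333$ ($W = \left(710 + 5019\right) \left(6856 + 23021\right) = 5729 \cdot 29877 = 171165333$)
$\frac{Y{\left(r{\left(4 \right)} \right)}}{W} = \frac{\frac{3}{2} \cdot 4}{171165333} = 6 \cdot \frac{1}{171165333} = \frac{2}{57055111}$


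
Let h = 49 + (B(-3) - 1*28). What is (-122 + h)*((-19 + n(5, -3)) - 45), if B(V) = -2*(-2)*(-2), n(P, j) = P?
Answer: 6431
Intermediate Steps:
B(V) = -8 (B(V) = 4*(-2) = -8)
h = 13 (h = 49 + (-8 - 1*28) = 49 + (-8 - 28) = 49 - 36 = 13)
(-122 + h)*((-19 + n(5, -3)) - 45) = (-122 + 13)*((-19 + 5) - 45) = -109*(-14 - 45) = -109*(-59) = 6431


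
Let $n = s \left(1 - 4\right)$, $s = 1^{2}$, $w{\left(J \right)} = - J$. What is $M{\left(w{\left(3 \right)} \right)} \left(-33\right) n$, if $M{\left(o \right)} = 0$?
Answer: $0$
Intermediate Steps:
$s = 1$
$n = -3$ ($n = 1 \left(1 - 4\right) = 1 \left(-3\right) = -3$)
$M{\left(w{\left(3 \right)} \right)} \left(-33\right) n = 0 \left(-33\right) \left(-3\right) = 0 \left(-3\right) = 0$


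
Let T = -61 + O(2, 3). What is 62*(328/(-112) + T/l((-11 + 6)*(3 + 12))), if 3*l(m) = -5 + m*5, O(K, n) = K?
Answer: -203081/1330 ≈ -152.69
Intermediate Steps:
l(m) = -5/3 + 5*m/3 (l(m) = (-5 + m*5)/3 = (-5 + 5*m)/3 = -5/3 + 5*m/3)
T = -59 (T = -61 + 2 = -59)
62*(328/(-112) + T/l((-11 + 6)*(3 + 12))) = 62*(328/(-112) - 59/(-5/3 + 5*((-11 + 6)*(3 + 12))/3)) = 62*(328*(-1/112) - 59/(-5/3 + 5*(-5*15)/3)) = 62*(-41/14 - 59/(-5/3 + (5/3)*(-75))) = 62*(-41/14 - 59/(-5/3 - 125)) = 62*(-41/14 - 59/(-380/3)) = 62*(-41/14 - 59*(-3/380)) = 62*(-41/14 + 177/380) = 62*(-6551/2660) = -203081/1330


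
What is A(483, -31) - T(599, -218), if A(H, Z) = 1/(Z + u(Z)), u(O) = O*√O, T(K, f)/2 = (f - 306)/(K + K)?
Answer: 519209/594208 + I*√31/992 ≈ 0.87378 + 0.0056127*I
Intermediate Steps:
T(K, f) = (-306 + f)/K (T(K, f) = 2*((f - 306)/(K + K)) = 2*((-306 + f)/((2*K))) = 2*((-306 + f)*(1/(2*K))) = 2*((-306 + f)/(2*K)) = (-306 + f)/K)
u(O) = O^(3/2)
A(H, Z) = 1/(Z + Z^(3/2))
A(483, -31) - T(599, -218) = 1/(-31 + (-31)^(3/2)) - (-306 - 218)/599 = 1/(-31 - 31*I*√31) - (-524)/599 = 1/(-31 - 31*I*√31) - 1*(-524/599) = 1/(-31 - 31*I*√31) + 524/599 = 524/599 + 1/(-31 - 31*I*√31)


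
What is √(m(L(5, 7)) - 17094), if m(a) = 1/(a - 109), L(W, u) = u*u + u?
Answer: I*√48017099/53 ≈ 130.74*I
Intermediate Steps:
L(W, u) = u + u² (L(W, u) = u² + u = u + u²)
m(a) = 1/(-109 + a)
√(m(L(5, 7)) - 17094) = √(1/(-109 + 7*(1 + 7)) - 17094) = √(1/(-109 + 7*8) - 17094) = √(1/(-109 + 56) - 17094) = √(1/(-53) - 17094) = √(-1/53 - 17094) = √(-905983/53) = I*√48017099/53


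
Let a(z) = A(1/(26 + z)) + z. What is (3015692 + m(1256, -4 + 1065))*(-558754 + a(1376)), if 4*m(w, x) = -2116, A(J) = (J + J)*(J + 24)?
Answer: -1651682711338864641/982802 ≈ -1.6806e+12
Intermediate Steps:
A(J) = 2*J*(24 + J) (A(J) = (2*J)*(24 + J) = 2*J*(24 + J))
m(w, x) = -529 (m(w, x) = (¼)*(-2116) = -529)
a(z) = z + 2*(24 + 1/(26 + z))/(26 + z) (a(z) = 2*(24 + 1/(26 + z))/(26 + z) + z = z + 2*(24 + 1/(26 + z))/(26 + z))
(3015692 + m(1256, -4 + 1065))*(-558754 + a(1376)) = (3015692 - 529)*(-558754 + (1250 + 48*1376 + 1376*(26 + 1376)²)/(26 + 1376)²) = 3015163*(-558754 + (1250 + 66048 + 1376*1402²)/1402²) = 3015163*(-558754 + (1250 + 66048 + 1376*1965604)/1965604) = 3015163*(-558754 + (1250 + 66048 + 2704671104)/1965604) = 3015163*(-558754 + (1/1965604)*2704738402) = 3015163*(-558754 + 1352369201/982802) = 3015163*(-547792179507/982802) = -1651682711338864641/982802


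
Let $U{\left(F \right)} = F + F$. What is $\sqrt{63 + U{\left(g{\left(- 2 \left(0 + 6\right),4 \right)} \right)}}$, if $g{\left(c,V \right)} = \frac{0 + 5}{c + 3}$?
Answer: $\frac{\sqrt{557}}{3} \approx 7.867$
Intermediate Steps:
$g{\left(c,V \right)} = \frac{5}{3 + c}$
$U{\left(F \right)} = 2 F$
$\sqrt{63 + U{\left(g{\left(- 2 \left(0 + 6\right),4 \right)} \right)}} = \sqrt{63 + 2 \frac{5}{3 - 2 \left(0 + 6\right)}} = \sqrt{63 + 2 \frac{5}{3 - 12}} = \sqrt{63 + 2 \frac{5}{-9}} = \sqrt{63 + 2 \cdot 5 \left(- \frac{1}{9}\right)} = \sqrt{63 + 2 \left(- \frac{5}{9}\right)} = \sqrt{63 - \frac{10}{9}} = \sqrt{\frac{557}{9}} = \frac{\sqrt{557}}{3}$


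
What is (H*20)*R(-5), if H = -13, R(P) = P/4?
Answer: 325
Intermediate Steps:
R(P) = P/4 (R(P) = P*(¼) = P/4)
(H*20)*R(-5) = (-13*20)*((¼)*(-5)) = -260*(-5/4) = 325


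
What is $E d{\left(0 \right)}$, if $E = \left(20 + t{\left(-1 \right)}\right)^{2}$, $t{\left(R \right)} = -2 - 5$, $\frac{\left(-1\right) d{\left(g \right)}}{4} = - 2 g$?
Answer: $0$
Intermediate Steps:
$d{\left(g \right)} = 8 g$ ($d{\left(g \right)} = - 4 \left(- 2 g\right) = 8 g$)
$t{\left(R \right)} = -7$ ($t{\left(R \right)} = -2 - 5 = -7$)
$E = 169$ ($E = \left(20 - 7\right)^{2} = 13^{2} = 169$)
$E d{\left(0 \right)} = 169 \cdot 8 \cdot 0 = 169 \cdot 0 = 0$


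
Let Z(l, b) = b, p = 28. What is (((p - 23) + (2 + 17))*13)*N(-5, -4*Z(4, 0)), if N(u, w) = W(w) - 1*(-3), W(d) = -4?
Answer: -312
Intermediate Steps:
N(u, w) = -1 (N(u, w) = -4 - 1*(-3) = -4 + 3 = -1)
(((p - 23) + (2 + 17))*13)*N(-5, -4*Z(4, 0)) = (((28 - 23) + (2 + 17))*13)*(-1) = ((5 + 19)*13)*(-1) = (24*13)*(-1) = 312*(-1) = -312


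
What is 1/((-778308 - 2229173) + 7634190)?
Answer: 1/4626709 ≈ 2.1614e-7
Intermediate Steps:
1/((-778308 - 2229173) + 7634190) = 1/(-3007481 + 7634190) = 1/4626709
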